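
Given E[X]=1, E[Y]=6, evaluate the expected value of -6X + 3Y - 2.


E[-6X + 3Y - 2] = -6*E[X] + 3*E[Y] - 2
= (-6)*(1) + (3)*(6) + (-2)
= -6 + 18 - 2 = 10

10


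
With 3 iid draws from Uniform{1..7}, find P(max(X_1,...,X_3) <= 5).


P(max <= 5) = P(all X_i <= 5) = (P(X_1 <= 5))^3
= (5/7)^3 = 125/343

125/343


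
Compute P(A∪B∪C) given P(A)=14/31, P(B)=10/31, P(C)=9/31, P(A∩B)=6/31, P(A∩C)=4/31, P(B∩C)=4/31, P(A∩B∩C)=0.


P(A∪B∪C) = P(A)+P(B)+P(C) - P(AB)-P(AC)-P(BC) + P(ABC)
= 14/31+10/31+9/31 - 6/31-4/31-4/31 + 0
= 19/31

19/31


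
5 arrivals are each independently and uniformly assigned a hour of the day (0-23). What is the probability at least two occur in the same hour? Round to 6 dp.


P(all different) = prod((24-i)/24 for i=0..4) = 0.640553
P(at least one match) = 1 - 0.640553 = 0.359447

0.359447


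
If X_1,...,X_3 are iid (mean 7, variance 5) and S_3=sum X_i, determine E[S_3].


E[S_n] = n*E[X_1] = 3*7 = 21

21


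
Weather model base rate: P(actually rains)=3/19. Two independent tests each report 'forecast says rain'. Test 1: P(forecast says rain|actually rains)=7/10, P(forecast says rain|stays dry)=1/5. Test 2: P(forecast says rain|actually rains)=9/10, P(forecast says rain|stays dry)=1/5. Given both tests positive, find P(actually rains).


After test 1: P(+) = 7/10*3/19 + 1/5*16/19 = 53/190
P(B|+) = (21/190)/(53/190) = 21/53
After test 2 (use post1 as new prior): P(+) = 9/10*21/53 + 1/5*32/53 = 253/530
P(B|+,+) = (189/530)/(253/530) = 189/253

189/253


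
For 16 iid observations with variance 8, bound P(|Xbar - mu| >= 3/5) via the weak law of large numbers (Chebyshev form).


Var(Xbar) = Var(X)/n = 8/16
Chebyshev: P(|Xbar-mu| >= 3/5) <= Var(Xbar)/(3/5)^2 = (1/2)/(9/25) = 25/18
Bound exceeds 1, so trivial bound: 1

1


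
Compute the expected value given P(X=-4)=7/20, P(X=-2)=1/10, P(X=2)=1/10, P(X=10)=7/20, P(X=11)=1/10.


E[X] = sum(x * P(x))
= -4*7/20 - 2*1/10 + 2*1/10 + 10*7/20 + 11*1/10
= 16/5

16/5


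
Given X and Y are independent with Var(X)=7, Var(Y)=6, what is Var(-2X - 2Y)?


Independence => Cov(X,Y)=0
Var(-2X - 2Y) = (-2)^2*Var(X) + (-2)^2*Var(Y)
= 4*7 + 4*6 = 52

52


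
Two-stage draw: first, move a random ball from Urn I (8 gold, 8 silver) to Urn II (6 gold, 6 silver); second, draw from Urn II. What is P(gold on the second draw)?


P(transfer gold) = 8/16 = 1/2; P(transfer silver) = 1/2
If gold transferred: Urn II has 7 gold of 13, so P(gold|gold moved) = 7/13
If silver transferred: Urn II has 6 gold of 13, so P(gold|silver moved) = 6/13
By total probability: P(gold) = 1/2*7/13 + 1/2*6/13 = 1/2

1/2


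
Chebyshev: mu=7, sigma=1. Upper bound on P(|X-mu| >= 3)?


k = 3/1 = 3
Chebyshev: P(|X-mu| >= k*sigma) <= 1/k^2 = 1/3^2 = 1/9

1/9


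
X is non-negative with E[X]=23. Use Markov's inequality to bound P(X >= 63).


Markov: P(X >= a) <= E[X]/a
P(X >= 63) <= 23/63

23/63


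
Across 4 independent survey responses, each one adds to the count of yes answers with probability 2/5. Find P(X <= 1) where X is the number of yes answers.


P(X<=1) = P(X=0) + P(X=1)
= 81/625 + 216/625
= 297/625

297/625


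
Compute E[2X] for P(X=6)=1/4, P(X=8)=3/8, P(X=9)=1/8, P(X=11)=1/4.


E[2X] = sum(g(x)*P(x))
= 12*1/4 + 16*3/8 + 18*1/8 + 22*1/4
= 67/4

67/4


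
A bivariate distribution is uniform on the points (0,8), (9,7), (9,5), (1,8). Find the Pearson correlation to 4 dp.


Cov(X,Y) = -4.2500, Var(X) = 18.1875, Var(Y) = 1.5000
rho = Cov/(sqrt(VarX)*sqrt(VarY)) = -0.8137

-0.8137


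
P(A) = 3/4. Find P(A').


P(A') = 1 - P(A) = 1 - 3/4 = 1/4

1/4


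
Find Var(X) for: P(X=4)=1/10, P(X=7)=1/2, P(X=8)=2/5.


E[X] = 71/10, E[X^2] = 517/10
Var(X) = E[X^2] - (E[X])^2 = 517/10 - (71/10)^2 = 129/100

129/100


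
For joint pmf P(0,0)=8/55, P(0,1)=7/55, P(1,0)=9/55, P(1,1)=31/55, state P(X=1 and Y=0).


Read from table: P(X=1, Y=0) = 9/55

9/55


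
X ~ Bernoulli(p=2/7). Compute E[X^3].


For Bernoulli: X in {0,1}
E[X^3] = 0^3*(1-2/7) + 1^3*2/7 = 2/7

2/7


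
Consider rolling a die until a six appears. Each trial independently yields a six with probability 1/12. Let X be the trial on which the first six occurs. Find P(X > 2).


P(X > 2) = P(first 2 trials all fail) = (1-p)^2 = (11/12)^2 = 121/144

121/144


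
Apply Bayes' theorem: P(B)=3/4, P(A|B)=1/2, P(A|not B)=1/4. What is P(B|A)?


P(A) = P(A|B)P(B) + P(A|B')P(B') = 1/2*3/4 + 1/4*1/4 = 7/16
P(B|A) = P(A|B)P(B)/P(A) = (3/8)/(7/16) = 6/7

6/7


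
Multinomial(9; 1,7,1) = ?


9! = 362880
Denominator: 1!=1 * 7!=5040 * 1!=1
Coefficient = 362880 / 5040 = 72

72


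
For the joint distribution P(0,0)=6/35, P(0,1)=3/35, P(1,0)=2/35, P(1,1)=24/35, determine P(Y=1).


P(Y=1) = P(0,1)+P(1,1) = 3/35 + 24/35 = 27/35

27/35


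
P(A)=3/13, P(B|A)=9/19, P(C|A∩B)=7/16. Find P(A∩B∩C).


P(A∩B∩C) = P(A) * P(B|A) * P(C|A∩B)
= 3/13 * 9/19 * 7/16
= 27/247 * 7/16 = 189/3952

189/3952


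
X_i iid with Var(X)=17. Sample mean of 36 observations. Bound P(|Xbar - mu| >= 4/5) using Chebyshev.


Var(Xbar) = Var(X)/n = 17/36
Chebyshev: P(|Xbar-mu| >= 4/5) <= Var(Xbar)/(4/5)^2 = (17/36)/(16/25) = 425/576

425/576


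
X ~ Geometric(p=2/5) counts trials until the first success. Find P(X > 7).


P(X > 7) = P(first 7 trials all fail) = (1-p)^7 = (3/5)^7 = 2187/78125

2187/78125


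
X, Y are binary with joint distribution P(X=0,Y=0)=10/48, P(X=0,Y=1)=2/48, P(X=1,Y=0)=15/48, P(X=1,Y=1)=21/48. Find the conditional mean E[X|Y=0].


P(Y=0) = 25/48
E[X|Y=0] = (0*10 + 1*15)/25 = 15/25 = 3/5

3/5


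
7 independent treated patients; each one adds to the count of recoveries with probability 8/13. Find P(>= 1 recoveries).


P(at least one) = 1 - P(none)
P(none) = (1 - 8/13)^7 = (5/13)^7 = 78125/62748517
P(at least one) = 1 - 78125/62748517 = 62670392/62748517

62670392/62748517


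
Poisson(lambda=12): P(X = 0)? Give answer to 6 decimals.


P(X=0) = e^(-12) * 12^0 / 0!
≈ 0.000006144212353 * 1 / 1
≈ 0.000006

0.000006


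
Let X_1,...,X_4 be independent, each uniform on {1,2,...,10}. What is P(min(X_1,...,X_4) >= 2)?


P(min >= 2) = P(all X_i >= 2) = (P(X_1 >= 2))^4
= (9/10)^4 = 6561/10000

6561/10000


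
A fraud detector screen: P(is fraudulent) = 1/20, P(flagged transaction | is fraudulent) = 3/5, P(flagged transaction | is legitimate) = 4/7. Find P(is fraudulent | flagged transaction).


P(A) = P(A|B)P(B) + P(A|B')P(B') = 3/5*1/20 + 4/7*19/20 = 401/700
P(B|A) = P(A|B)P(B)/P(A) = (3/100)/(401/700) = 21/401

21/401


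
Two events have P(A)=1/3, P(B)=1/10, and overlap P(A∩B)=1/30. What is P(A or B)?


P(A∪B) = P(A) + P(B) - P(A∩B)
= 1/3 + 1/10 - 1/30 = 2/5

2/5


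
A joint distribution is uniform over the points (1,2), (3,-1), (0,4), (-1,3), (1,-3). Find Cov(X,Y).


E[X]=4/5, E[Y]=1, E[XY]=-7/5
Cov(X,Y) = E[XY] - E[X]E[Y] = -7/5 - 4/5*1 = -11/5

-11/5


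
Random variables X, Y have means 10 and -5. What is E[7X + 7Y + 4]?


E[7X + 7Y + 4] = 7*E[X] + 7*E[Y] + 4
= (7)*(10) + (7)*(-5) + (4)
= 70 - 35 + 4 = 39

39


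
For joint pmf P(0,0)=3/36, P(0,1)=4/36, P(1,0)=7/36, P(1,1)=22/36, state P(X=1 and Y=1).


Read from table: P(X=1, Y=1) = 22/36 = 11/18

11/18


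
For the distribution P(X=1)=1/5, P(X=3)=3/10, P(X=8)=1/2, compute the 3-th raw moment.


E[X^3] = sum(x^3 * P(x))
= 1*1/5 + 27*3/10 + 512*1/2
= 2643/10

2643/10


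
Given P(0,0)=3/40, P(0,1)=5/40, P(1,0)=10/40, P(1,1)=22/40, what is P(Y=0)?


P(Y=0) = P(0,0)+P(1,0) = 3/40 + 10/40 = 13/40

13/40


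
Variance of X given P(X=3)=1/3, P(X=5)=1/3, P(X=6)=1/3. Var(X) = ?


E[X] = 14/3, E[X^2] = 70/3
Var(X) = E[X^2] - (E[X])^2 = 70/3 - (14/3)^2 = 14/9

14/9


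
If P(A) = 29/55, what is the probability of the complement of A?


P(A') = 1 - P(A) = 1 - 29/55 = 26/55

26/55


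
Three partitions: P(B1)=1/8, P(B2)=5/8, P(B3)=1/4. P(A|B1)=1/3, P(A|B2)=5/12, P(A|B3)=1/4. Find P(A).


P(A) = P(A|B1)P(B1) + P(A|B2)P(B2) + P(A|B3)P(B3)
= 1/3*1/8 + 5/12*5/8 + 1/4*1/4
= 1/24 + 25/96 + 1/16 = 35/96

35/96


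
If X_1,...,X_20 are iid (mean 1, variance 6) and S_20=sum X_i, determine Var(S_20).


By independence, Var(S_n) = n*Var(X_1) = 20*6 = 120

120


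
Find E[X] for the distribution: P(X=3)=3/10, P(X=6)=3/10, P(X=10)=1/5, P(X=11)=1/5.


E[X] = sum(x * P(x))
= 3*3/10 + 6*3/10 + 10*1/5 + 11*1/5
= 69/10

69/10


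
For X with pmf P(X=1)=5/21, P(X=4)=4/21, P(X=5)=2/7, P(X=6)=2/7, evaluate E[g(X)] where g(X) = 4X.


E[4X] = sum(g(x)*P(x))
= 4*5/21 + 16*4/21 + 20*2/7 + 24*2/7
= 116/7

116/7


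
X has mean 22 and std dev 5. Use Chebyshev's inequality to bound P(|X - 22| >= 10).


k = 10/5 = 2
Chebyshev: P(|X-mu| >= k*sigma) <= 1/k^2 = 1/2^2 = 1/4

1/4


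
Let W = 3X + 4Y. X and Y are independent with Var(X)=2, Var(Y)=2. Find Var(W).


Independence => Cov(X,Y)=0
Var(3X + 4Y) = 3^2*Var(X) + 4^2*Var(Y)
= 9*2 + 16*2 = 50

50


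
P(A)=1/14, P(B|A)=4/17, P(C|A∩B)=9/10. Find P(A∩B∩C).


P(A∩B∩C) = P(A) * P(B|A) * P(C|A∩B)
= 1/14 * 4/17 * 9/10
= 2/119 * 9/10 = 9/595

9/595


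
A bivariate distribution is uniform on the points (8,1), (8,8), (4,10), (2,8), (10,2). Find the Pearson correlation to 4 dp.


Cov(X,Y) = -7.5200, Var(X) = 8.6400, Var(Y) = 12.9600
rho = Cov/(sqrt(VarX)*sqrt(VarY)) = -0.7107

-0.7107


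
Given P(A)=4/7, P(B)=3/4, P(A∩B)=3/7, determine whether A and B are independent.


P(A)*P(B) = 4/7*3/4 = 3/7
P(A∩B) = 3/7, which equals P(A)P(B), so independent

Yes, A and B are independent


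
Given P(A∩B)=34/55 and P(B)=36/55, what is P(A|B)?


P(A|B) = P(A∩B)/P(B) = (34/55)/(36/55) = 34/36 = 17/18

17/18


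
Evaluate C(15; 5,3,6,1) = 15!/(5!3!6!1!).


15! = 1307674368000
Denominator: 5!=120 * 3!=6 * 6!=720 * 1!=1
Coefficient = 1307674368000 / 518400 = 2522520

2522520


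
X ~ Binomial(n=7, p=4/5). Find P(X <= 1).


P(X<=1) = P(X=0) + P(X=1)
= 1/78125 + 28/78125
= 29/78125

29/78125


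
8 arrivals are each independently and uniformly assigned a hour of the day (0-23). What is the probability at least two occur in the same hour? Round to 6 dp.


P(all different) = prod((24-i)/24 for i=0..7) = 0.269399
P(at least one match) = 1 - 0.269399 = 0.730601

0.730601


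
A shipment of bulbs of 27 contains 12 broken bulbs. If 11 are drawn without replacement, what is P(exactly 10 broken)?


P(X=10) = C(12,10)*C(15,1) / C(27,11)
= 66*15 / 13037895
= 990/13037895 = 22/289731

22/289731


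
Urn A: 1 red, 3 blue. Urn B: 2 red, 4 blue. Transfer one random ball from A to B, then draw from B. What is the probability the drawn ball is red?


P(transfer red) = 1/4; P(transfer blue) = 3/4
If red transferred: Urn II has 3 red of 7, so P(red|red moved) = 3/7
If blue transferred: Urn II has 2 red of 7, so P(red|blue moved) = 2/7
By total probability: P(red) = 1/4*3/7 + 3/4*2/7 = 9/28

9/28


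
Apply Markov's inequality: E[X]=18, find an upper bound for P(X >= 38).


Markov: P(X >= a) <= E[X]/a
P(X >= 38) <= 18/38 = 9/19

9/19


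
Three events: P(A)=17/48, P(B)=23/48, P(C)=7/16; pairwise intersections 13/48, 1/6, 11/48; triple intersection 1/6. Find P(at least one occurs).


P(A∪B∪C) = P(A)+P(B)+P(C) - P(AB)-P(AC)-P(BC) + P(ABC)
= 17/48+23/48+7/16 - 13/48-1/6-11/48 + 1/6
= 37/48

37/48


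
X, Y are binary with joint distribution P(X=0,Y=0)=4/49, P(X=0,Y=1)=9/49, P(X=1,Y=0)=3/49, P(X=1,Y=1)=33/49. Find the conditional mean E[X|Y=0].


P(Y=0) = 7/49
E[X|Y=0] = (0*4 + 1*3)/7 = 3/7

3/7


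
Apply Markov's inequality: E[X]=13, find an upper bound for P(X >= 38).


Markov: P(X >= a) <= E[X]/a
P(X >= 38) <= 13/38

13/38


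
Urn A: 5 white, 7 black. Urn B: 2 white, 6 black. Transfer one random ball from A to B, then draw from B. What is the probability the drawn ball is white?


P(transfer white) = 5/12; P(transfer black) = 7/12
If white transferred: Urn II has 3 white of 9, so P(white|white moved) = 1/3
If black transferred: Urn II has 2 white of 9, so P(white|black moved) = 2/9
By total probability: P(white) = 5/12*1/3 + 7/12*2/9 = 29/108

29/108


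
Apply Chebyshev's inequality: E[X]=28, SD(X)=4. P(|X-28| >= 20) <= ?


k = 20/4 = 5
Chebyshev: P(|X-mu| >= k*sigma) <= 1/k^2 = 1/5^2 = 1/25

1/25


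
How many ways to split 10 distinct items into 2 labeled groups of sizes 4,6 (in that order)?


10! = 3628800
Denominator: 4!=24 * 6!=720
Coefficient = 3628800 / 17280 = 210

210


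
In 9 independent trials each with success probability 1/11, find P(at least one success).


P(at least one) = 1 - P(none)
P(none) = (1 - 1/11)^9 = (10/11)^9 = 1000000000/2357947691
P(at least one) = 1 - 1000000000/2357947691 = 1357947691/2357947691

1357947691/2357947691


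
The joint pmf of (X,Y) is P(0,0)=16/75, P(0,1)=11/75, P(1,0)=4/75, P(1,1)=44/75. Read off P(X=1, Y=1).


Read from table: P(X=1, Y=1) = 44/75

44/75


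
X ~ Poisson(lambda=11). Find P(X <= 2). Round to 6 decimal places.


P(X<=2) = e^(-11)*11^0/0! + e^(-11)*11^1/1! + e^(-11)*11^2/2!
≈ 0.0000167017 + 0.0001837187 + 0.0010104529
= 0.0012108733
≈ 0.001211

0.001211


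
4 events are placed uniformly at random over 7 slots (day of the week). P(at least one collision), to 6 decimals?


P(all different) = prod((7-i)/7 for i=0..3) = 0.349854
P(at least one match) = 1 - 0.349854 = 0.650146

0.650146


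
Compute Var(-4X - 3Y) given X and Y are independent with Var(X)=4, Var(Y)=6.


Independence => Cov(X,Y)=0
Var(-4X - 3Y) = (-4)^2*Var(X) + (-3)^2*Var(Y)
= 16*4 + 9*6 = 118

118


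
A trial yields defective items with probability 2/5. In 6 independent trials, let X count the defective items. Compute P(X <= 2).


P(X<=2) = P(X=0) + P(X=1) + P(X=2)
= 729/15625 + 2916/15625 + 972/3125
= 1701/3125

1701/3125


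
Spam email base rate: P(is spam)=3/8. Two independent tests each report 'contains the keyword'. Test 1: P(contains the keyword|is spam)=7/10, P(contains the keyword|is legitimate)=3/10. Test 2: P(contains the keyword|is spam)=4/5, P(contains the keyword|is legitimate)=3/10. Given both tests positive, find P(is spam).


After test 1: P(+) = 7/10*3/8 + 3/10*5/8 = 9/20
P(B|+) = (21/80)/(9/20) = 7/12
After test 2 (use post1 as new prior): P(+) = 4/5*7/12 + 3/10*5/12 = 71/120
P(B|+,+) = (7/15)/(71/120) = 56/71

56/71


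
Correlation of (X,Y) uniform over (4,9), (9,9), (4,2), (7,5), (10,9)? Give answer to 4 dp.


Cov(X,Y) = 3.7600, Var(X) = 6.1600, Var(Y) = 8.1600
rho = Cov/(sqrt(VarX)*sqrt(VarY)) = 0.5303

0.5303


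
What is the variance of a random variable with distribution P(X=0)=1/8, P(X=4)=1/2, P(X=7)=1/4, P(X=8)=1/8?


E[X] = 19/4, E[X^2] = 113/4
Var(X) = E[X^2] - (E[X])^2 = 113/4 - (19/4)^2 = 91/16

91/16


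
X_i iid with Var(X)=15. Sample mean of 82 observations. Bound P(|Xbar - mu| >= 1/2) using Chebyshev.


Var(Xbar) = Var(X)/n = 15/82
Chebyshev: P(|Xbar-mu| >= 1/2) <= Var(Xbar)/(1/2)^2 = (15/82)/(1/4) = 30/41

30/41


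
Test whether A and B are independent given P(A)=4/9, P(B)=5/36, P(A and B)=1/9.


P(A)*P(B) = 4/9*5/36 = 5/81
P(A∩B) = 1/9 != 5/81, so not independent

No, A and B are not independent


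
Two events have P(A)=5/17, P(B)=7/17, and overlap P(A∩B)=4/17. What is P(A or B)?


P(A∪B) = P(A) + P(B) - P(A∩B)
= 5/17 + 7/17 - 4/17 = 8/17

8/17


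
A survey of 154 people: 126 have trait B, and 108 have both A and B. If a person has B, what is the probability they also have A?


P(A|B) = P(A∩B)/P(B) = (108/154)/(126/154) = 108/126 = 6/7

6/7


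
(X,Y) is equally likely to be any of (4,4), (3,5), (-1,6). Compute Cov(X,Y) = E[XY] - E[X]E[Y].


E[X]=2, E[Y]=5, E[XY]=25/3
Cov(X,Y) = E[XY] - E[X]E[Y] = 25/3 - 2*5 = -5/3

-5/3


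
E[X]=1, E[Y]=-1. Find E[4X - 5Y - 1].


E[4X - 5Y - 1] = 4*E[X] - 5*E[Y] - 1
= (4)*(1) + (-5)*(-1) + (-1)
= 4 + 5 - 1 = 8

8


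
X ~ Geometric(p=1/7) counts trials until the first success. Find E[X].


For geometric (trials until first success), E[X] = 1/p = 1/(1/7) = 7

7


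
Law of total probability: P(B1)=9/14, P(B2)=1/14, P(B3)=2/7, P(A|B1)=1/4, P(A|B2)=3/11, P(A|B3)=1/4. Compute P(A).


P(A) = P(A|B1)P(B1) + P(A|B2)P(B2) + P(A|B3)P(B3)
= 1/4*9/14 + 3/11*1/14 + 1/4*2/7
= 9/56 + 3/154 + 1/14 = 155/616

155/616


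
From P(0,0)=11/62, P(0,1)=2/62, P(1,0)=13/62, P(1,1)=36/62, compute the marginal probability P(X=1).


P(X=1) = P(1,0)+P(1,1) = 13/62 + 36/62 = 49/62

49/62


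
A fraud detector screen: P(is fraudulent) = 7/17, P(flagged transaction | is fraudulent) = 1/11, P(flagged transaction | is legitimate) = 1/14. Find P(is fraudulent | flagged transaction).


P(A) = P(A|B)P(B) + P(A|B')P(B') = 1/11*7/17 + 1/14*10/17 = 104/1309
P(B|A) = P(A|B)P(B)/P(A) = (7/187)/(104/1309) = 49/104

49/104


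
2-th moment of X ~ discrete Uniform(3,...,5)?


E[X^2] = (1/3) * sum(x^2 for x=3..5)
= 50/3

50/3


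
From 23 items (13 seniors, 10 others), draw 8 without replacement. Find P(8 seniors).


P(X=8) = C(13,8)*C(10,0) / C(23,8)
= 1287*1 / 490314
= 1287/490314 = 39/14858

39/14858


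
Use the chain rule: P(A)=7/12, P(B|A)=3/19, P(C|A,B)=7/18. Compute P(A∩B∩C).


P(A∩B∩C) = P(A) * P(B|A) * P(C|A∩B)
= 7/12 * 3/19 * 7/18
= 7/76 * 7/18 = 49/1368

49/1368


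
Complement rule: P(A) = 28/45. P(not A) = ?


P(A') = 1 - P(A) = 1 - 28/45 = 17/45

17/45


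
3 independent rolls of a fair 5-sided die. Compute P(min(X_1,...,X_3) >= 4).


P(min >= 4) = P(all X_i >= 4) = (P(X_1 >= 4))^3
= (2/5)^3 = 8/125

8/125


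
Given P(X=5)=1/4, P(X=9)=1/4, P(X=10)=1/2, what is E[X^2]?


E[X^2] = sum(g(x)*P(x))
= 25*1/4 + 81*1/4 + 100*1/2
= 153/2

153/2


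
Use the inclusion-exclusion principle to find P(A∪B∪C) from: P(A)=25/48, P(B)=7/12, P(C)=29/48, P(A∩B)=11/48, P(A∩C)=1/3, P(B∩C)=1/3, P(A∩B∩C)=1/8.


P(A∪B∪C) = P(A)+P(B)+P(C) - P(AB)-P(AC)-P(BC) + P(ABC)
= 25/48+7/12+29/48 - 11/48-1/3-1/3 + 1/8
= 15/16

15/16


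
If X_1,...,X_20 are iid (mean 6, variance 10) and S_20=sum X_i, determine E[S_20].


E[S_n] = n*E[X_1] = 20*6 = 120

120


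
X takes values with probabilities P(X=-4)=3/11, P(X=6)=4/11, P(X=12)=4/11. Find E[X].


E[X] = sum(x * P(x))
= -4*3/11 + 6*4/11 + 12*4/11
= 60/11

60/11


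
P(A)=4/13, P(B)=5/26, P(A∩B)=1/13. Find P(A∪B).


P(A∪B) = P(A) + P(B) - P(A∩B)
= 4/13 + 5/26 - 1/13 = 11/26

11/26


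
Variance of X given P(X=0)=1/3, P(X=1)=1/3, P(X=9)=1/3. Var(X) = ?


E[X] = 10/3, E[X^2] = 82/3
Var(X) = E[X^2] - (E[X])^2 = 82/3 - (10/3)^2 = 146/9

146/9


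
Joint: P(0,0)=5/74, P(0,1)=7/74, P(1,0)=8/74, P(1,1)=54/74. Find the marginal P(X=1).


P(X=1) = P(1,0)+P(1,1) = 8/74 + 54/74 = 62/74 = 31/37

31/37


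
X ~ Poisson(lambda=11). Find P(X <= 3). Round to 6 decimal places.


P(X<=3) = e^(-11)*11^0/0! + e^(-11)*11^1/1! + e^(-11)*11^2/2! + e^(-11)*11^3/3!
≈ 0.0000167017 + 0.0001837187 + 0.0010104529 + 0.0037049940
= 0.0049158673
≈ 0.004916

0.004916


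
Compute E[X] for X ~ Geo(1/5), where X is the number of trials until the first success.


For geometric (trials until first success), E[X] = 1/p = 1/(1/5) = 5

5


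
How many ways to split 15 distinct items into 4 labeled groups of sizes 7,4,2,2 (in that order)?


15! = 1307674368000
Denominator: 7!=5040 * 4!=24 * 2!=2 * 2!=2
Coefficient = 1307674368000 / 483840 = 2702700

2702700


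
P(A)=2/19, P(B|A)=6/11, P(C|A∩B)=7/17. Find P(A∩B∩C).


P(A∩B∩C) = P(A) * P(B|A) * P(C|A∩B)
= 2/19 * 6/11 * 7/17
= 12/209 * 7/17 = 84/3553

84/3553


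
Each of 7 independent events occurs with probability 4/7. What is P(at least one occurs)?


P(at least one) = 1 - P(none)
P(none) = (1 - 4/7)^7 = (3/7)^7 = 2187/823543
P(at least one) = 1 - 2187/823543 = 821356/823543

821356/823543


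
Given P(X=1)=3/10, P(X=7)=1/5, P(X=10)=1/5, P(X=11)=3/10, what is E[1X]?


E[1X] = sum(g(x)*P(x))
= 1*3/10 + 7*1/5 + 10*1/5 + 11*3/10
= 7

7


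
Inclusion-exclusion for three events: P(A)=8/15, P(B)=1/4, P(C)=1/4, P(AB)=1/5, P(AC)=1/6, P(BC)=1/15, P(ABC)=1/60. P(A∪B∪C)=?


P(A∪B∪C) = P(A)+P(B)+P(C) - P(AB)-P(AC)-P(BC) + P(ABC)
= 8/15+1/4+1/4 - 1/5-1/6-1/15 + 1/60
= 37/60

37/60


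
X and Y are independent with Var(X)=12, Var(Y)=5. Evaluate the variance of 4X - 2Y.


Independence => Cov(X,Y)=0
Var(4X - 2Y) = 4^2*Var(X) + (-2)^2*Var(Y)
= 16*12 + 4*5 = 212

212


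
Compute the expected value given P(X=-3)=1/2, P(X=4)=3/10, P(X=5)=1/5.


E[X] = sum(x * P(x))
= -3*1/2 + 4*3/10 + 5*1/5
= 7/10

7/10


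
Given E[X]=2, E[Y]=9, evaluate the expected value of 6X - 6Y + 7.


E[6X - 6Y + 7] = 6*E[X] - 6*E[Y] + 7
= (6)*(2) + (-6)*(9) + (7)
= 12 - 54 + 7 = -35

-35


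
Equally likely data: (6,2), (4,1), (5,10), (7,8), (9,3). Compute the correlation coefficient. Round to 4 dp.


Cov(X,Y) = 0.0400, Var(X) = 2.9600, Var(Y) = 12.5600
rho = Cov/(sqrt(VarX)*sqrt(VarY)) = 0.0066

0.0066


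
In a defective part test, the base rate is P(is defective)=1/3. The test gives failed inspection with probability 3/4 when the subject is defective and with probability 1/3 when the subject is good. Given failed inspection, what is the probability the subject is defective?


P(A) = P(A|B)P(B) + P(A|B')P(B') = 3/4*1/3 + 1/3*2/3 = 17/36
P(B|A) = P(A|B)P(B)/P(A) = (1/4)/(17/36) = 9/17

9/17


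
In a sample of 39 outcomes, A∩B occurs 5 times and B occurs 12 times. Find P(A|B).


P(A|B) = P(A∩B)/P(B) = (5/39)/(12/39) = 5/12

5/12


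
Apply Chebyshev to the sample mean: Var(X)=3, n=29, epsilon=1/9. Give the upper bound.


Var(Xbar) = Var(X)/n = 3/29
Chebyshev: P(|Xbar-mu| >= 1/9) <= Var(Xbar)/(1/9)^2 = (3/29)/(1/81) = 243/29
Bound exceeds 1, so trivial bound: 1

1


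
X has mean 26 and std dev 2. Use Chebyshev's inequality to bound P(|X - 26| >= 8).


k = 8/2 = 4
Chebyshev: P(|X-mu| >= k*sigma) <= 1/k^2 = 1/4^2 = 1/16

1/16


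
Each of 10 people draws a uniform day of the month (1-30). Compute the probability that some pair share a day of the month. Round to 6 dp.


P(all different) = prod((30-i)/30 for i=0..9) = 0.184639
P(at least one match) = 1 - 0.184639 = 0.815361

0.815361


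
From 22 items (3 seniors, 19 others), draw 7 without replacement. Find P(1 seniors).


P(X=1) = C(3,1)*C(19,6) / C(22,7)
= 3*27132 / 170544
= 81396/170544 = 21/44

21/44


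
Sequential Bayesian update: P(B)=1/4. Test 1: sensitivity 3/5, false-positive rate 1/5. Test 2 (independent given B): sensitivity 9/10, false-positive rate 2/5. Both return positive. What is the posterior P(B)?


After test 1: P(+) = 3/5*1/4 + 1/5*3/4 = 3/10
P(B|+) = (3/20)/(3/10) = 1/2
After test 2 (use post1 as new prior): P(+) = 9/10*1/2 + 2/5*1/2 = 13/20
P(B|+,+) = (9/20)/(13/20) = 9/13

9/13


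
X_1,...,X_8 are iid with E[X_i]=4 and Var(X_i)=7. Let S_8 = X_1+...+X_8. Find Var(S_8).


By independence, Var(S_n) = n*Var(X_1) = 8*7 = 56

56


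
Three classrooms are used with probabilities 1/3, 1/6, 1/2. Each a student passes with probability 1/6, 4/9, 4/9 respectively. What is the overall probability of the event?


P(A) = P(A|B1)P(B1) + P(A|B2)P(B2) + P(A|B3)P(B3)
= 1/6*1/3 + 4/9*1/6 + 4/9*1/2
= 1/18 + 2/27 + 2/9 = 19/54

19/54


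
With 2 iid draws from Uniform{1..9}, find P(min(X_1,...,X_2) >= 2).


P(min >= 2) = P(all X_i >= 2) = (P(X_1 >= 2))^2
= (8/9)^2 = 64/81

64/81


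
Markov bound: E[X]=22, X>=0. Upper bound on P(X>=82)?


Markov: P(X >= a) <= E[X]/a
P(X >= 82) <= 22/82 = 11/41

11/41


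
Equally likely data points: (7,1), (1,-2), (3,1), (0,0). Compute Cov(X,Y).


E[X]=11/4, E[Y]=0, E[XY]=2
Cov(X,Y) = E[XY] - E[X]E[Y] = 2 - 11/4*0 = 2

2


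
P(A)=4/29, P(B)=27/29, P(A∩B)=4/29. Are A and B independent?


P(A)*P(B) = 4/29*27/29 = 108/841
P(A∩B) = 4/29 != 108/841, so not independent

No, A and B are not independent


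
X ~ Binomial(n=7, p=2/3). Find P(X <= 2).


P(X<=2) = P(X=0) + P(X=1) + P(X=2)
= 1/2187 + 14/2187 + 28/729
= 11/243

11/243


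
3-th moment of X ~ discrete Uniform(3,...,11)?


E[X^3] = (1/9) * sum(x^3 for x=3..11)
= 4347/9 = 483

483


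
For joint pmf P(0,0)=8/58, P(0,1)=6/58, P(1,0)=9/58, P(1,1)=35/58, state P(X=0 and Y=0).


Read from table: P(X=0, Y=0) = 8/58 = 4/29

4/29


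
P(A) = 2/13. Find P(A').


P(A') = 1 - P(A) = 1 - 2/13 = 11/13

11/13


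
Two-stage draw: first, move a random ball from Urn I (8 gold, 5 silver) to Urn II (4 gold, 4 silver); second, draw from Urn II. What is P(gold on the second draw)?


P(transfer gold) = 8/13; P(transfer silver) = 5/13
If gold transferred: Urn II has 5 gold of 9, so P(gold|gold moved) = 5/9
If silver transferred: Urn II has 4 gold of 9, so P(gold|silver moved) = 4/9
By total probability: P(gold) = 8/13*5/9 + 5/13*4/9 = 20/39

20/39


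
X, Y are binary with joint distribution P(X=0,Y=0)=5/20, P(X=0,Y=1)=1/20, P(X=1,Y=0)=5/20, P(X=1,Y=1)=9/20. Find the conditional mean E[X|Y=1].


P(Y=1) = 10/20
E[X|Y=1] = (0*1 + 1*9)/10 = 9/10

9/10


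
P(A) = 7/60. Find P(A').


P(A') = 1 - P(A) = 1 - 7/60 = 53/60

53/60


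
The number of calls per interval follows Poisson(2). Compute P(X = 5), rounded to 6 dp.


P(X=5) = e^(-2) * 2^5 / 5!
≈ 0.1353352832 * 32 / 120
≈ 0.036089

0.036089


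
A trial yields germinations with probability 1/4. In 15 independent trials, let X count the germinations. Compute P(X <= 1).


P(X<=1) = P(X=0) + P(X=1)
= 14348907/1073741824 + 71744535/1073741824
= 43046721/536870912

43046721/536870912


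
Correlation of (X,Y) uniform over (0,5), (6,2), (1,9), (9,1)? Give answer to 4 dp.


Cov(X,Y) = -9.5000, Var(X) = 13.5000, Var(Y) = 9.6875
rho = Cov/(sqrt(VarX)*sqrt(VarY)) = -0.8307

-0.8307


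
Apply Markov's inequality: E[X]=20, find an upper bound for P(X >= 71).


Markov: P(X >= a) <= E[X]/a
P(X >= 71) <= 20/71

20/71


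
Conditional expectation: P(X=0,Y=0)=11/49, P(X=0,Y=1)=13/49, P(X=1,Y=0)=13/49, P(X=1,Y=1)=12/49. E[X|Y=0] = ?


P(Y=0) = 24/49
E[X|Y=0] = (0*11 + 1*13)/24 = 13/24

13/24


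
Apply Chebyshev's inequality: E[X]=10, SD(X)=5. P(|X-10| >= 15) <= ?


k = 15/5 = 3
Chebyshev: P(|X-mu| >= k*sigma) <= 1/k^2 = 1/3^2 = 1/9

1/9


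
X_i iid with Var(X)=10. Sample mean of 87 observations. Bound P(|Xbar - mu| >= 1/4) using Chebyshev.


Var(Xbar) = Var(X)/n = 10/87
Chebyshev: P(|Xbar-mu| >= 1/4) <= Var(Xbar)/(1/4)^2 = (10/87)/(1/16) = 160/87
Bound exceeds 1, so trivial bound: 1

1


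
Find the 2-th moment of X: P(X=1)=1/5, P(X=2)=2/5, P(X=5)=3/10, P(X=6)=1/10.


E[X^2] = sum(x^2 * P(x))
= 1*1/5 + 4*2/5 + 25*3/10 + 36*1/10
= 129/10

129/10


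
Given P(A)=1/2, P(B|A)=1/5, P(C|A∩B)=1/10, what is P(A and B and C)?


P(A∩B∩C) = P(A) * P(B|A) * P(C|A∩B)
= 1/2 * 1/5 * 1/10
= 1/10 * 1/10 = 1/100

1/100


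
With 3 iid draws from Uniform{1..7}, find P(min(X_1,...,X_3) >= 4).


P(min >= 4) = P(all X_i >= 4) = (P(X_1 >= 4))^3
= (4/7)^3 = 64/343

64/343


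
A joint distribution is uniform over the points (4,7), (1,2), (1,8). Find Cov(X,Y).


E[X]=2, E[Y]=17/3, E[XY]=38/3
Cov(X,Y) = E[XY] - E[X]E[Y] = 38/3 - 2*17/3 = 4/3

4/3


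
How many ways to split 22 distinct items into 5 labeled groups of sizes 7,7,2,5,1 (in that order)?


22! = 1124000727777607680000
Denominator: 7!=5040 * 7!=5040 * 2!=2 * 5!=120 * 1!=1
Coefficient = 1124000727777607680000 / 6096384000 = 184371707520

184371707520


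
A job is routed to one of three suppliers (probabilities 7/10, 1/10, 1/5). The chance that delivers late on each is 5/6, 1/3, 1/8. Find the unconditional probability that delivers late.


P(A) = P(A|B1)P(B1) + P(A|B2)P(B2) + P(A|B3)P(B3)
= 5/6*7/10 + 1/3*1/10 + 1/8*1/5
= 7/12 + 1/30 + 1/40 = 77/120

77/120


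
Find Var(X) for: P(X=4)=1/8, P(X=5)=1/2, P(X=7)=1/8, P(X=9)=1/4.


E[X] = 49/8, E[X^2] = 327/8
Var(X) = E[X^2] - (E[X])^2 = 327/8 - (49/8)^2 = 215/64

215/64


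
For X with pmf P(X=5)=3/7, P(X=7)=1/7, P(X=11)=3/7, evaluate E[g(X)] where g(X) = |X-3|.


E[|X-3|] = sum(g(x)*P(x))
= 2*3/7 + 4*1/7 + 8*3/7
= 34/7

34/7


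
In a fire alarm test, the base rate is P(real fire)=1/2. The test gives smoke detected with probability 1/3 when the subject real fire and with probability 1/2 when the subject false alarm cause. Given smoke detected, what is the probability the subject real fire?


P(A) = P(A|B)P(B) + P(A|B')P(B') = 1/3*1/2 + 1/2*1/2 = 5/12
P(B|A) = P(A|B)P(B)/P(A) = (1/6)/(5/12) = 2/5

2/5


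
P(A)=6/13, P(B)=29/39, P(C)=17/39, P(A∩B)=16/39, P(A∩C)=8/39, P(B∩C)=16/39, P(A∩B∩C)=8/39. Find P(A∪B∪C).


P(A∪B∪C) = P(A)+P(B)+P(C) - P(AB)-P(AC)-P(BC) + P(ABC)
= 6/13+29/39+17/39 - 16/39-8/39-16/39 + 8/39
= 32/39

32/39


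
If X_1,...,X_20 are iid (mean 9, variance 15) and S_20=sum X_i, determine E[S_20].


E[S_n] = n*E[X_1] = 20*9 = 180

180


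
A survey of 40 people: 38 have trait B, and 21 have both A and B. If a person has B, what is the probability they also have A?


P(A|B) = P(A∩B)/P(B) = (21/40)/(38/40) = 21/38

21/38


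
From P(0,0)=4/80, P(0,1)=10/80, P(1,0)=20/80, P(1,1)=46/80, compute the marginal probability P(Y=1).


P(Y=1) = P(0,1)+P(1,1) = 10/80 + 46/80 = 56/80 = 7/10

7/10


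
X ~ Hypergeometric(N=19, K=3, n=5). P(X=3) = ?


P(X=3) = C(3,3)*C(16,2) / C(19,5)
= 1*120 / 11628
= 120/11628 = 10/969

10/969


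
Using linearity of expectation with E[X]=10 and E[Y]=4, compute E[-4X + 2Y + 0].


E[-4X + 2Y + 0] = -4*E[X] + 2*E[Y] + 0
= (-4)*(10) + (2)*(4) + (0)
= -40 + 8 + 0 = -32

-32


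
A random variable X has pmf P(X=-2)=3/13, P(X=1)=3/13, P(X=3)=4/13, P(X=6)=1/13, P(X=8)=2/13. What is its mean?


E[X] = sum(x * P(x))
= -2*3/13 + 1*3/13 + 3*4/13 + 6*1/13 + 8*2/13
= 31/13

31/13


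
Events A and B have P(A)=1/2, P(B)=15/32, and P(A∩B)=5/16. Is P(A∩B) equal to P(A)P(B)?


P(A)*P(B) = 1/2*15/32 = 15/64
P(A∩B) = 5/16 != 15/64, so not independent

No, A and B are not independent


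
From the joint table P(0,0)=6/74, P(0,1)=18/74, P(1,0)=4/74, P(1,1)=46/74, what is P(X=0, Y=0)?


Read from table: P(X=0, Y=0) = 6/74 = 3/37

3/37


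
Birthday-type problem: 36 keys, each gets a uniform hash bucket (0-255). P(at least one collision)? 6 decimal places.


P(all different) = prod((256-i)/256 for i=0..35) = 0.075524
P(at least one match) = 1 - 0.075524 = 0.924476

0.924476


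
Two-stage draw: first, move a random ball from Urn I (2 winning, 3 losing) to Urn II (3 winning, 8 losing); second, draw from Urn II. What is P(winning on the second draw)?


P(transfer winning) = 2/5; P(transfer losing) = 3/5
If winning transferred: Urn II has 4 winning of 12, so P(winning|winning moved) = 1/3
If losing transferred: Urn II has 3 winning of 12, so P(winning|losing moved) = 1/4
By total probability: P(winning) = 2/5*1/3 + 3/5*1/4 = 17/60

17/60


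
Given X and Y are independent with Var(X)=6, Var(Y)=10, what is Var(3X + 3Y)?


Independence => Cov(X,Y)=0
Var(3X + 3Y) = 3^2*Var(X) + 3^2*Var(Y)
= 9*6 + 9*10 = 144

144


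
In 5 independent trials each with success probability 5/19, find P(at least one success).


P(at least one) = 1 - P(none)
P(none) = (1 - 5/19)^5 = (14/19)^5 = 537824/2476099
P(at least one) = 1 - 537824/2476099 = 1938275/2476099

1938275/2476099


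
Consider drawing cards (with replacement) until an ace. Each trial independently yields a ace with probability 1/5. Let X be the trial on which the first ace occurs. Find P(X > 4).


P(X > 4) = P(first 4 trials all fail) = (1-p)^4 = (4/5)^4 = 256/625

256/625


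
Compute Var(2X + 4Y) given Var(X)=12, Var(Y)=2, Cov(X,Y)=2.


Var(2X + 4Y) = 2^2*Var(X) + 4^2*Var(Y) + 2*2*4*Cov(X,Y)
= 4*12 + 16*2 + 16*2
= 48 + 32 + 32 = 112

112


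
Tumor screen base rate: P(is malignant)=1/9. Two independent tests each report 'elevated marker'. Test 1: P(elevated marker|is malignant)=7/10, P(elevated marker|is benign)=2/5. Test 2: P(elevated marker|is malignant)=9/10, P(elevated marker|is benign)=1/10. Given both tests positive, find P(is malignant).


After test 1: P(+) = 7/10*1/9 + 2/5*8/9 = 13/30
P(B|+) = (7/90)/(13/30) = 7/39
After test 2 (use post1 as new prior): P(+) = 9/10*7/39 + 1/10*32/39 = 19/78
P(B|+,+) = (21/130)/(19/78) = 63/95

63/95


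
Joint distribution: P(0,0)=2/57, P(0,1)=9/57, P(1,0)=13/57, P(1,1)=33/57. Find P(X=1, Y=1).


Read from table: P(X=1, Y=1) = 33/57 = 11/19

11/19


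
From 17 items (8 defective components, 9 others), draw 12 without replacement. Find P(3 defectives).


P(X=3) = C(8,3)*C(9,9) / C(17,12)
= 56*1 / 6188
= 56/6188 = 2/221

2/221


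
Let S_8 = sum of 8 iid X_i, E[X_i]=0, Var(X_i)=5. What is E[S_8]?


E[S_n] = n*E[X_1] = 8*0 = 0

0


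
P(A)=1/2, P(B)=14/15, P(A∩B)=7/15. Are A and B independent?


P(A)*P(B) = 1/2*14/15 = 7/15
P(A∩B) = 7/15, which equals P(A)P(B), so independent

Yes, A and B are independent


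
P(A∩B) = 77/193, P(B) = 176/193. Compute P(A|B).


P(A|B) = P(A∩B)/P(B) = (77/193)/(176/193) = 77/176 = 7/16

7/16


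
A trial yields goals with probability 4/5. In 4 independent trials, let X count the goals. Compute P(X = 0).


P(X=0) = C(4,0) * p^0 * (1-p)^4
= 1 * 1 * 1/625
= 1/625

1/625


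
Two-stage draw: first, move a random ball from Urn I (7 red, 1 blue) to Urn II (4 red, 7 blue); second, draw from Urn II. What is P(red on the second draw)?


P(transfer red) = 7/8; P(transfer blue) = 1/8
If red transferred: Urn II has 5 red of 12, so P(red|red moved) = 5/12
If blue transferred: Urn II has 4 red of 12, so P(red|blue moved) = 1/3
By total probability: P(red) = 7/8*5/12 + 1/8*1/3 = 13/32

13/32


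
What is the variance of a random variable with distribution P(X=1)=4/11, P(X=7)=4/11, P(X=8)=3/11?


E[X] = 56/11, E[X^2] = 392/11
Var(X) = E[X^2] - (E[X])^2 = 392/11 - (56/11)^2 = 1176/121

1176/121


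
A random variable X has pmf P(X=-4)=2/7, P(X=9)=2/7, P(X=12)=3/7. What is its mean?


E[X] = sum(x * P(x))
= -4*2/7 + 9*2/7 + 12*3/7
= 46/7

46/7


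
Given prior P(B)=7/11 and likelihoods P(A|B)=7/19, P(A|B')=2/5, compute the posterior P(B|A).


P(A) = P(A|B)P(B) + P(A|B')P(B') = 7/19*7/11 + 2/5*4/11 = 397/1045
P(B|A) = P(A|B)P(B)/P(A) = (49/209)/(397/1045) = 245/397

245/397


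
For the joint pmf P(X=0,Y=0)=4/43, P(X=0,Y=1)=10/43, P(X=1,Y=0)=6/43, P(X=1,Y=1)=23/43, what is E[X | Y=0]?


P(Y=0) = 10/43
E[X|Y=0] = (0*4 + 1*6)/10 = 6/10 = 3/5

3/5


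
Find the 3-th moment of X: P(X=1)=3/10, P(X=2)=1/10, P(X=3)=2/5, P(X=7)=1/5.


E[X^3] = sum(x^3 * P(x))
= 1*3/10 + 8*1/10 + 27*2/5 + 343*1/5
= 161/2

161/2


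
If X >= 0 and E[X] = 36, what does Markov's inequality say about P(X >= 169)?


Markov: P(X >= a) <= E[X]/a
P(X >= 169) <= 36/169

36/169


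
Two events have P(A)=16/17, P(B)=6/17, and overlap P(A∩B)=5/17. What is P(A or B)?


P(A∪B) = P(A) + P(B) - P(A∩B)
= 16/17 + 6/17 - 5/17 = 1

1


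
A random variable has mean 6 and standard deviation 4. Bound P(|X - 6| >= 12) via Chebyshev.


k = 12/4 = 3
Chebyshev: P(|X-mu| >= k*sigma) <= 1/k^2 = 1/3^2 = 1/9

1/9


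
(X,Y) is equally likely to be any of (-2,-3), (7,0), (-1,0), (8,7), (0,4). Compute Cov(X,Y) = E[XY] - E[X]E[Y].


E[X]=12/5, E[Y]=8/5, E[XY]=62/5
Cov(X,Y) = E[XY] - E[X]E[Y] = 62/5 - 12/5*8/5 = 214/25

214/25


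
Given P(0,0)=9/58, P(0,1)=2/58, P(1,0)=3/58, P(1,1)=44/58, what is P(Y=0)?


P(Y=0) = P(0,0)+P(1,0) = 9/58 + 3/58 = 12/58 = 6/29

6/29


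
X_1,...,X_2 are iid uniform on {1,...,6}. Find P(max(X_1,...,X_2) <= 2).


P(max <= 2) = P(all X_i <= 2) = (P(X_1 <= 2))^2
= (2/6)^2 = (1/3)^2 = 1/9

1/9


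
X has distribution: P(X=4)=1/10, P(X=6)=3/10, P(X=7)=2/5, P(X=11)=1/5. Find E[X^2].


E[X^2] = sum(g(x)*P(x))
= 16*1/10 + 36*3/10 + 49*2/5 + 121*1/5
= 281/5

281/5


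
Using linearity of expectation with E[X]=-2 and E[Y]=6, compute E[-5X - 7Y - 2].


E[-5X - 7Y - 2] = -5*E[X] - 7*E[Y] - 2
= (-5)*(-2) + (-7)*(6) + (-2)
= 10 - 42 - 2 = -34

-34


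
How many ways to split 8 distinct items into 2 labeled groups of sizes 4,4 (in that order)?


8! = 40320
Denominator: 4!=24 * 4!=24
Coefficient = 40320 / 576 = 70

70


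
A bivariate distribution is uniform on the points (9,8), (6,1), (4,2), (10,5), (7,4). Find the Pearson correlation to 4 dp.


Cov(X,Y) = 4.0000, Var(X) = 4.5600, Var(Y) = 6.0000
rho = Cov/(sqrt(VarX)*sqrt(VarY)) = 0.7647

0.7647


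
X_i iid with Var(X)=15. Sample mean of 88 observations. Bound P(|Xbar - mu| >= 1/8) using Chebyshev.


Var(Xbar) = Var(X)/n = 15/88
Chebyshev: P(|Xbar-mu| >= 1/8) <= Var(Xbar)/(1/8)^2 = (15/88)/(1/64) = 120/11
Bound exceeds 1, so trivial bound: 1

1


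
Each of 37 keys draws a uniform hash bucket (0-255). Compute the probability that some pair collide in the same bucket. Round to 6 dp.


P(all different) = prod((256-i)/256 for i=0..36) = 0.064904
P(at least one match) = 1 - 0.064904 = 0.935096

0.935096


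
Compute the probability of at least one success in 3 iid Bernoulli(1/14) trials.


P(at least one) = 1 - P(none)
P(none) = (1 - 1/14)^3 = (13/14)^3 = 2197/2744
P(at least one) = 1 - 2197/2744 = 547/2744

547/2744


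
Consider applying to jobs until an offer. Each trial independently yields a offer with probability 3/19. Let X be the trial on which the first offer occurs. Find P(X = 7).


P(X=7) = (1-p)^6 * p = (16/19)^6 * 3/19
= 16777216/47045881 * 3/19 = 50331648/893871739

50331648/893871739


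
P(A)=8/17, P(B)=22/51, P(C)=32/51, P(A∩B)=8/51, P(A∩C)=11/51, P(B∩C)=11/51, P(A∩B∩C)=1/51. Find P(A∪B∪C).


P(A∪B∪C) = P(A)+P(B)+P(C) - P(AB)-P(AC)-P(BC) + P(ABC)
= 8/17+22/51+32/51 - 8/51-11/51-11/51 + 1/51
= 49/51

49/51


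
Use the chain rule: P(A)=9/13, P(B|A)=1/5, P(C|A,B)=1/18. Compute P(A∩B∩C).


P(A∩B∩C) = P(A) * P(B|A) * P(C|A∩B)
= 9/13 * 1/5 * 1/18
= 9/65 * 1/18 = 1/130

1/130


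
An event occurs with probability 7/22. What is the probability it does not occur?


P(A') = 1 - P(A) = 1 - 7/22 = 15/22

15/22


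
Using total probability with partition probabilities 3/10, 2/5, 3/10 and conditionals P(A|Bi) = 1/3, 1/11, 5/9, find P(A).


P(A) = P(A|B1)P(B1) + P(A|B2)P(B2) + P(A|B3)P(B3)
= 1/3*3/10 + 1/11*2/5 + 5/9*3/10
= 1/10 + 2/55 + 1/6 = 10/33

10/33


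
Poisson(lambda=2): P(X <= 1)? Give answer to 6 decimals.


P(X<=1) = e^(-2)*2^0/0! + e^(-2)*2^1/1!
≈ 0.1353352832 + 0.2706705665
= 0.4060058497
≈ 0.406006

0.406006


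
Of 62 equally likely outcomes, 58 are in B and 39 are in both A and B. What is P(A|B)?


P(A|B) = P(A∩B)/P(B) = (39/62)/(58/62) = 39/58

39/58


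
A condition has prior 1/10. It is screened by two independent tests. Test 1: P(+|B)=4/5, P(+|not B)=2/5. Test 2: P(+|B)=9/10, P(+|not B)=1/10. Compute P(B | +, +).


After test 1: P(+) = 4/5*1/10 + 2/5*9/10 = 11/25
P(B|+) = (2/25)/(11/25) = 2/11
After test 2 (use post1 as new prior): P(+) = 9/10*2/11 + 1/10*9/11 = 27/110
P(B|+,+) = (9/55)/(27/110) = 2/3

2/3


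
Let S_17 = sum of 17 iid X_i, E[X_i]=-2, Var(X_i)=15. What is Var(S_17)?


By independence, Var(S_n) = n*Var(X_1) = 17*15 = 255

255


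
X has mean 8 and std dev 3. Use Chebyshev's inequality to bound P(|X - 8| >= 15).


k = 15/3 = 5
Chebyshev: P(|X-mu| >= k*sigma) <= 1/k^2 = 1/5^2 = 1/25

1/25


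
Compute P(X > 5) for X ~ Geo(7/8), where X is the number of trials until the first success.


P(X > 5) = P(first 5 trials all fail) = (1-p)^5 = (1/8)^5 = 1/32768

1/32768


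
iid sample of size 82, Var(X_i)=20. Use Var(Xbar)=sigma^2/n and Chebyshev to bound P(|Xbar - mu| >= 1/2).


Var(Xbar) = Var(X)/n = 20/82
Chebyshev: P(|Xbar-mu| >= 1/2) <= Var(Xbar)/(1/2)^2 = (10/41)/(1/4) = 40/41

40/41
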